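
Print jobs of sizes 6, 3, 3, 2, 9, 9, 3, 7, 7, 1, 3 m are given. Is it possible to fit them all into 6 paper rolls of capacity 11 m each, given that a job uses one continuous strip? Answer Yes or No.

Yes

A valid assignment using 6 paper rolls:
  roll 1: 9 + 2 = 11
  roll 2: 9 + 1 = 10
  roll 3: 7 + 3 = 10
  roll 4: 7 + 3 = 10
  roll 5: 6 + 3 = 9
  roll 6: 3 = 3
Every load is within 11 m, so 6 paper rolls suffice.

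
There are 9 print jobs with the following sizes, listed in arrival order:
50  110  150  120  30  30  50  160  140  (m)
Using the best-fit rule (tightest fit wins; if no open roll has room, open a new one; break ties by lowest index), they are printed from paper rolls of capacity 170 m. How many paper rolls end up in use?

6

  50 → roll 1 (new)  [load 50/170]
  110 → roll 1  [load 160/170]
  150 → roll 2 (new)  [load 150/170]
  120 → roll 3 (new)  [load 120/170]
  30 → roll 3  [load 150/170]
  30 → roll 4 (new)  [load 30/170]
  50 → roll 4  [load 80/170]
  160 → roll 5 (new)  [load 160/170]
  140 → roll 6 (new)  [load 140/170]
6 paper rolls opened.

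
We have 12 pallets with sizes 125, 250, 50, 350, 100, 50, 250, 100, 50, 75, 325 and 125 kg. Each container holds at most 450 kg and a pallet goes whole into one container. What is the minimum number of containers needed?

5

Total = 350 + 325 + 250 + 250 + 125 + 125 + 100 + 100 + 75 + 50 + 50 + 50 = 1850 kg.
Lower bound: ⌈1850/450⌉ = 5 containers.
A packing using 5 containers:
  container 1: 350 + 100 = 450
  container 2: 325 + 125 = 450
  container 3: 250 + 125 + 75 = 450
  container 4: 250 + 100 + 50 + 50 = 450
  container 5: 50 = 50
This matches the lower bound, so 5 is optimal.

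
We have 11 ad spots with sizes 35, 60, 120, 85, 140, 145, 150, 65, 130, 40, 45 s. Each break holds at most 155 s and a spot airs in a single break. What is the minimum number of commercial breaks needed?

Total = 150 + 145 + 140 + 130 + 120 + 85 + 65 + 60 + 45 + 40 + 35 = 1015 s.
Lower bound: ⌈1015/155⌉ = 7 commercial breaks.
A packing using 7 commercial breaks:
  break 1: 150 = 150
  break 2: 145 = 145
  break 3: 140 = 140
  break 4: 130 = 130
  break 5: 120 + 35 = 155
  break 6: 85 + 65 = 150
  break 7: 60 + 45 + 40 = 145
This matches the lower bound, so 7 is optimal.

7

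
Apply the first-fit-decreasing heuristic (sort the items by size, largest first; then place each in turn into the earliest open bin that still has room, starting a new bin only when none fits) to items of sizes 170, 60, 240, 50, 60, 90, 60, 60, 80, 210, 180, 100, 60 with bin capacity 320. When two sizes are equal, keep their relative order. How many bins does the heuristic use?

5

Sorted descending: 240, 210, 180, 170, 100, 90, 80, 60, 60, 60, 60, 60, 50.
  240 → bin 1 (new)  [load 240/320]
  210 → bin 2 (new)  [load 210/320]
  180 → bin 3 (new)  [load 180/320]
  170 → bin 4 (new)  [load 170/320]
  100 → bin 2  [load 310/320]
  90 → bin 3  [load 270/320]
  80 → bin 1  [load 320/320]
  60 → bin 4  [load 230/320]
  60 → bin 4  [load 290/320]
  60 → bin 5 (new)  [load 60/320]
  60 → bin 5  [load 120/320]
  60 → bin 5  [load 180/320]
  50 → bin 3  [load 320/320]
5 bins opened.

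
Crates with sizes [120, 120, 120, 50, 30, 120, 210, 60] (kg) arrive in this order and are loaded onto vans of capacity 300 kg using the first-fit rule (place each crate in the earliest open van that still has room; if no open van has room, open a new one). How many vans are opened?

  120 → van 1 (new)  [load 120/300]
  120 → van 1  [load 240/300]
  120 → van 2 (new)  [load 120/300]
  50 → van 1  [load 290/300]
  30 → van 2  [load 150/300]
  120 → van 2  [load 270/300]
  210 → van 3 (new)  [load 210/300]
  60 → van 3  [load 270/300]
3 vans opened.

3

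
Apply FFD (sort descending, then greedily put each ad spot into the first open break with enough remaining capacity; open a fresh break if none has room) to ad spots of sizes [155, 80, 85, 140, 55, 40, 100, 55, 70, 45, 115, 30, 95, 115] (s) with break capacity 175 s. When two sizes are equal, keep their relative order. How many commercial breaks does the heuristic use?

7

Sorted descending: 155, 140, 115, 115, 100, 95, 85, 80, 70, 55, 55, 45, 40, 30.
  155 → break 1 (new)  [load 155/175]
  140 → break 2 (new)  [load 140/175]
  115 → break 3 (new)  [load 115/175]
  115 → break 4 (new)  [load 115/175]
  100 → break 5 (new)  [load 100/175]
  95 → break 6 (new)  [load 95/175]
  85 → break 7 (new)  [load 85/175]
  80 → break 6  [load 175/175]
  70 → break 5  [load 170/175]
  55 → break 3  [load 170/175]
  55 → break 4  [load 170/175]
  45 → break 7  [load 130/175]
  40 → break 7  [load 170/175]
  30 → break 2  [load 170/175]
7 commercial breaks opened.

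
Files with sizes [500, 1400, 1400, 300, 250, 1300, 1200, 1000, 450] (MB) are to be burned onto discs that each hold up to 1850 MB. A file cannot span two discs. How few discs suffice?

Total = 1400 + 1400 + 1300 + 1200 + 1000 + 500 + 450 + 300 + 250 = 7800 MB.
Lower bound: ⌈7800/1850⌉ = 5 discs.
A packing using 5 discs:
  disc 1: 1400 + 450 = 1850
  disc 2: 1400 + 300 = 1700
  disc 3: 1300 + 500 = 1800
  disc 4: 1200 + 250 = 1450
  disc 5: 1000 = 1000
This matches the lower bound, so 5 is optimal.

5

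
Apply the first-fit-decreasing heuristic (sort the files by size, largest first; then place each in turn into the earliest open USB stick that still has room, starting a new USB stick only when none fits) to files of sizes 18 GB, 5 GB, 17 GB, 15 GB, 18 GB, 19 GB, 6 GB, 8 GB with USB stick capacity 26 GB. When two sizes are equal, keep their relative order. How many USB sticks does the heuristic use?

5

Sorted descending: 19, 18, 18, 17, 15, 8, 6, 5.
  19 → USB stick 1 (new)  [load 19/26]
  18 → USB stick 2 (new)  [load 18/26]
  18 → USB stick 3 (new)  [load 18/26]
  17 → USB stick 4 (new)  [load 17/26]
  15 → USB stick 5 (new)  [load 15/26]
  8 → USB stick 2  [load 26/26]
  6 → USB stick 1  [load 25/26]
  5 → USB stick 3  [load 23/26]
5 USB sticks opened.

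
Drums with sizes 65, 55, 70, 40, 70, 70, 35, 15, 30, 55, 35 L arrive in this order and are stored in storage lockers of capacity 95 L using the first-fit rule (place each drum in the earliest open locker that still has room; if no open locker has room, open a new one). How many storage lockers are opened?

7

  65 → locker 1 (new)  [load 65/95]
  55 → locker 2 (new)  [load 55/95]
  70 → locker 3 (new)  [load 70/95]
  40 → locker 2  [load 95/95]
  70 → locker 4 (new)  [load 70/95]
  70 → locker 5 (new)  [load 70/95]
  35 → locker 6 (new)  [load 35/95]
  15 → locker 1  [load 80/95]
  30 → locker 6  [load 65/95]
  55 → locker 7 (new)  [load 55/95]
  35 → locker 7  [load 90/95]
7 storage lockers opened.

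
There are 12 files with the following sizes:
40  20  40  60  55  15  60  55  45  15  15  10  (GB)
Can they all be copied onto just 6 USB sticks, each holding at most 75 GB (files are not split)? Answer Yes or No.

Total = 430 GB; ⌈430/75⌉ = 6.
7 files each exceed half the capacity and cannot share a USB stick, forcing at least 7 USB sticks.
At least 7 USB sticks are required, but only 6 are allowed.

No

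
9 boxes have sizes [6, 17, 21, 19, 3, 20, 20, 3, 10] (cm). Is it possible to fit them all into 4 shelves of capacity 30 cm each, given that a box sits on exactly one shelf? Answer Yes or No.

No

Total = 119 cm; ⌈119/30⌉ = 4.
5 boxes each exceed half the capacity and cannot share a shelf, forcing at least 5 shelves.
At least 5 shelves are required, but only 4 are allowed.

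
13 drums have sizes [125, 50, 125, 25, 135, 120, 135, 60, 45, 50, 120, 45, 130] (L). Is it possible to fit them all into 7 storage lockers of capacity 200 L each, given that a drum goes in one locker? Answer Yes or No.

A valid assignment using 7 storage lockers:
  locker 1: 135 + 60 = 195
  locker 2: 135 + 50 = 185
  locker 3: 130 + 50 = 180
  locker 4: 125 + 45 + 25 = 195
  locker 5: 125 + 45 = 170
  locker 6: 120 = 120
  locker 7: 120 = 120
Every load is within 200 L, so 7 storage lockers suffice.

Yes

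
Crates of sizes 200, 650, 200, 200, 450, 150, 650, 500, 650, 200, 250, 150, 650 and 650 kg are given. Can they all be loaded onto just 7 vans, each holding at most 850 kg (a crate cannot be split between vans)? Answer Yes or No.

A valid assignment using 7 vans:
  van 1: 650 + 200 = 850
  van 2: 650 + 200 = 850
  van 3: 650 + 200 = 850
  van 4: 650 + 200 = 850
  van 5: 650 + 150 = 800
  van 6: 500 + 250 = 750
  van 7: 450 + 150 = 600
Every load is within 850 kg, so 7 vans suffice.

Yes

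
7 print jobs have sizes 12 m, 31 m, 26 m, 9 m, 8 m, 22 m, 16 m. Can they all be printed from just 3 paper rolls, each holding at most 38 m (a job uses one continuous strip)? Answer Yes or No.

Total = 124 m; ⌈124/38⌉ = 4.
At least 4 paper rolls are required, but only 3 are allowed.

No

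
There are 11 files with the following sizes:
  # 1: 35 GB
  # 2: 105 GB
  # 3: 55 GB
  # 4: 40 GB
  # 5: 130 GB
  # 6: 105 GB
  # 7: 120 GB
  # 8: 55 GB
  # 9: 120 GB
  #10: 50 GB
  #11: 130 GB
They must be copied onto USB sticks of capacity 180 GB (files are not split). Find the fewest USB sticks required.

Total = 130 + 130 + 120 + 120 + 105 + 105 + 55 + 55 + 50 + 40 + 35 = 945 GB.
Lower bound: ⌈945/180⌉ = 6 USB sticks.
A packing using 6 USB sticks:
  USB stick 1: 130 + 50 = 180
  USB stick 2: 130 + 40 = 170
  USB stick 3: 120 + 55 = 175
  USB stick 4: 120 + 55 = 175
  USB stick 5: 105 + 35 = 140
  USB stick 6: 105 = 105
This matches the lower bound, so 6 is optimal.

6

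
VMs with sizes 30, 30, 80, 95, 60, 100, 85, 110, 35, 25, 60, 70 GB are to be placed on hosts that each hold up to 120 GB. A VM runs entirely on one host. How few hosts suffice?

7

Total = 110 + 100 + 95 + 85 + 80 + 70 + 60 + 60 + 35 + 30 + 30 + 25 = 780 GB.
Lower bound: ⌈780/120⌉ = 7 hosts.
A packing using 7 hosts:
  host 1: 110 = 110
  host 2: 100 = 100
  host 3: 95 + 25 = 120
  host 4: 85 + 35 = 120
  host 5: 80 + 30 = 110
  host 6: 70 + 30 = 100
  host 7: 60 + 60 = 120
This matches the lower bound, so 7 is optimal.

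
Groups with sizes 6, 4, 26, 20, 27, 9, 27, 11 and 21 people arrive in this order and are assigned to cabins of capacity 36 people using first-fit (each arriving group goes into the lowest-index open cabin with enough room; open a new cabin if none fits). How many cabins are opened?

  6 → cabin 1 (new)  [load 6/36]
  4 → cabin 1  [load 10/36]
  26 → cabin 1  [load 36/36]
  20 → cabin 2 (new)  [load 20/36]
  27 → cabin 3 (new)  [load 27/36]
  9 → cabin 2  [load 29/36]
  27 → cabin 4 (new)  [load 27/36]
  11 → cabin 5 (new)  [load 11/36]
  21 → cabin 5  [load 32/36]
5 cabins opened.

5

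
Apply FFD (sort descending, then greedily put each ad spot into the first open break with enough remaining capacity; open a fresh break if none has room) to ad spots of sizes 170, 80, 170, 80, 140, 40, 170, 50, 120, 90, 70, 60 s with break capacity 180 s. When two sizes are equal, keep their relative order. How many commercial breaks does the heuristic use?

Sorted descending: 170, 170, 170, 140, 120, 90, 80, 80, 70, 60, 50, 40.
  170 → break 1 (new)  [load 170/180]
  170 → break 2 (new)  [load 170/180]
  170 → break 3 (new)  [load 170/180]
  140 → break 4 (new)  [load 140/180]
  120 → break 5 (new)  [load 120/180]
  90 → break 6 (new)  [load 90/180]
  80 → break 6  [load 170/180]
  80 → break 7 (new)  [load 80/180]
  70 → break 7  [load 150/180]
  60 → break 5  [load 180/180]
  50 → break 8 (new)  [load 50/180]
  40 → break 4  [load 180/180]
8 commercial breaks opened.

8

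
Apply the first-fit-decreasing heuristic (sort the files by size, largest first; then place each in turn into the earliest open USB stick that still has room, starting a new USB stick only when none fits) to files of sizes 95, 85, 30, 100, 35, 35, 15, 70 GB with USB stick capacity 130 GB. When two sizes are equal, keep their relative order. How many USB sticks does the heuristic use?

4

Sorted descending: 100, 95, 85, 70, 35, 35, 30, 15.
  100 → USB stick 1 (new)  [load 100/130]
  95 → USB stick 2 (new)  [load 95/130]
  85 → USB stick 3 (new)  [load 85/130]
  70 → USB stick 4 (new)  [load 70/130]
  35 → USB stick 2  [load 130/130]
  35 → USB stick 3  [load 120/130]
  30 → USB stick 1  [load 130/130]
  15 → USB stick 4  [load 85/130]
4 USB sticks opened.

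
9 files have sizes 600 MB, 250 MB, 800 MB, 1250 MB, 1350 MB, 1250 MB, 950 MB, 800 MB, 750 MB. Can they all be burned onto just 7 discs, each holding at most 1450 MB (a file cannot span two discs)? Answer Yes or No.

Yes

A valid assignment using 7 discs:
  disc 1: 1350 = 1350
  disc 2: 1250 = 1250
  disc 3: 1250 = 1250
  disc 4: 950 + 250 = 1200
  disc 5: 800 + 600 = 1400
  disc 6: 800 = 800
  disc 7: 750 = 750
Every load is within 1450 MB, so 7 discs suffice.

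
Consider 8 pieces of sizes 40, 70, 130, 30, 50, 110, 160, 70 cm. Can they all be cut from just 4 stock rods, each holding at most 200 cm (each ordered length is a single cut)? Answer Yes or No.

Yes

A valid assignment using 4 stock rods:
  stock rod 1: 160 + 40 = 200
  stock rod 2: 130 + 70 = 200
  stock rod 3: 110 + 70 = 180
  stock rod 4: 50 + 30 = 80
Every load is within 200 cm, so 4 stock rods suffice.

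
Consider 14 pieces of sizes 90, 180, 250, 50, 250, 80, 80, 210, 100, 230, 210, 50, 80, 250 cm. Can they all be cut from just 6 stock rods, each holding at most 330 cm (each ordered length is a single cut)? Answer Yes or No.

Total = 2110 cm; ⌈2110/330⌉ = 7.
At least 7 stock rods are required, but only 6 are allowed.

No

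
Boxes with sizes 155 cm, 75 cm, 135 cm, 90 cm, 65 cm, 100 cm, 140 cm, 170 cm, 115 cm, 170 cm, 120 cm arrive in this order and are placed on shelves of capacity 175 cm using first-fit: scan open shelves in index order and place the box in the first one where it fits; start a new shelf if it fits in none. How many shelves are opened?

  155 → shelf 1 (new)  [load 155/175]
  75 → shelf 2 (new)  [load 75/175]
  135 → shelf 3 (new)  [load 135/175]
  90 → shelf 2  [load 165/175]
  65 → shelf 4 (new)  [load 65/175]
  100 → shelf 4  [load 165/175]
  140 → shelf 5 (new)  [load 140/175]
  170 → shelf 6 (new)  [load 170/175]
  115 → shelf 7 (new)  [load 115/175]
  170 → shelf 8 (new)  [load 170/175]
  120 → shelf 9 (new)  [load 120/175]
9 shelves opened.

9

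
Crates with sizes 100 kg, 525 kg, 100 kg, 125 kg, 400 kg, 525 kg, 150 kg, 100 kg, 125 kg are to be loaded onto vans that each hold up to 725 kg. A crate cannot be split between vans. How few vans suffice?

4

Total = 525 + 525 + 400 + 150 + 125 + 125 + 100 + 100 + 100 = 2150 kg.
Lower bound: ⌈2150/725⌉ = 3 vans.
A packing using 4 vans:
  van 1: 525 + 150 = 675
  van 2: 525 + 125 = 650
  van 3: 400 + 125 + 100 + 100 = 725
  van 4: 100 = 100
No arrangement into 3 vans stays within capacity, so 4 is optimal.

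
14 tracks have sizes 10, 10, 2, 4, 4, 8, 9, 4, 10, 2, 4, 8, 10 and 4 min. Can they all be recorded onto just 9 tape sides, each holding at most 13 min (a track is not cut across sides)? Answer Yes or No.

Yes

A valid assignment using 8 tape sides:
  side 1: 10 + 2 = 12
  side 2: 10 + 2 = 12
  side 3: 10 = 10
  side 4: 10 = 10
  side 5: 9 + 4 = 13
  side 6: 8 + 4 = 12
  side 7: 8 + 4 = 12
  side 8: 4 + 4 = 8
That uses only 8 ≤ 9, so 9 tape sides are enough.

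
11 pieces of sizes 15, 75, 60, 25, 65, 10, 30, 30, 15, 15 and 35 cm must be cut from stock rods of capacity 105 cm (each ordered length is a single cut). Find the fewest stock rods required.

4

Total = 75 + 65 + 60 + 35 + 30 + 30 + 25 + 15 + 15 + 15 + 10 = 375 cm.
Lower bound: ⌈375/105⌉ = 4 stock rods.
A packing using 4 stock rods:
  stock rod 1: 75 + 30 = 105
  stock rod 2: 65 + 35 = 100
  stock rod 3: 60 + 30 + 15 = 105
  stock rod 4: 25 + 15 + 15 + 10 = 65
This matches the lower bound, so 4 is optimal.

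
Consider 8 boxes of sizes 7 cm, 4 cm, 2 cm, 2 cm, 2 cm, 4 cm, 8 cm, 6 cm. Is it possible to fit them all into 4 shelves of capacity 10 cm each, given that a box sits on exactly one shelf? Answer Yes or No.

Yes

A valid assignment using 4 shelves:
  shelf 1: 8 + 2 = 10
  shelf 2: 7 + 2 = 9
  shelf 3: 6 + 4 = 10
  shelf 4: 4 + 2 = 6
Every load is within 10 cm, so 4 shelves suffice.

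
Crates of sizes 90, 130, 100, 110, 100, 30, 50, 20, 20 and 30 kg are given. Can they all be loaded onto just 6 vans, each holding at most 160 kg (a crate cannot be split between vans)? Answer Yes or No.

A valid assignment using 5 vans:
  van 1: 130 + 30 = 160
  van 2: 110 + 50 = 160
  van 3: 100 + 30 + 20 = 150
  van 4: 100 + 20 = 120
  van 5: 90 = 90
That uses only 5 ≤ 6, so 6 vans are enough.

Yes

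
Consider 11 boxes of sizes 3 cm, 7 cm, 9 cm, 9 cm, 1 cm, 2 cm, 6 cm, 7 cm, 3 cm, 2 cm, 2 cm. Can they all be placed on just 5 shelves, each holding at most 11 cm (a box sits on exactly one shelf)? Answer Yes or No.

A valid assignment using 5 shelves:
  shelf 1: 9 + 2 = 11
  shelf 2: 9 + 2 = 11
  shelf 3: 7 + 3 + 1 = 11
  shelf 4: 7 + 3 = 10
  shelf 5: 6 + 2 = 8
Every load is within 11 cm, so 5 shelves suffice.

Yes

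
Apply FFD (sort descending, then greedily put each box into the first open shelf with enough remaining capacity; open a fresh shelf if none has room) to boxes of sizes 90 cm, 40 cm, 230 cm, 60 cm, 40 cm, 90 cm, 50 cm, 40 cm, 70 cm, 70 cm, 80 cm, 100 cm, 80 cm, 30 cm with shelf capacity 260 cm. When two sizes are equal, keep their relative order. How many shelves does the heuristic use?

5

Sorted descending: 230, 100, 90, 90, 80, 80, 70, 70, 60, 50, 40, 40, 40, 30.
  230 → shelf 1 (new)  [load 230/260]
  100 → shelf 2 (new)  [load 100/260]
  90 → shelf 2  [load 190/260]
  90 → shelf 3 (new)  [load 90/260]
  80 → shelf 3  [load 170/260]
  80 → shelf 3  [load 250/260]
  70 → shelf 2  [load 260/260]
  70 → shelf 4 (new)  [load 70/260]
  60 → shelf 4  [load 130/260]
  50 → shelf 4  [load 180/260]
  40 → shelf 4  [load 220/260]
  40 → shelf 4  [load 260/260]
  40 → shelf 5 (new)  [load 40/260]
  30 → shelf 1  [load 260/260]
5 shelves opened.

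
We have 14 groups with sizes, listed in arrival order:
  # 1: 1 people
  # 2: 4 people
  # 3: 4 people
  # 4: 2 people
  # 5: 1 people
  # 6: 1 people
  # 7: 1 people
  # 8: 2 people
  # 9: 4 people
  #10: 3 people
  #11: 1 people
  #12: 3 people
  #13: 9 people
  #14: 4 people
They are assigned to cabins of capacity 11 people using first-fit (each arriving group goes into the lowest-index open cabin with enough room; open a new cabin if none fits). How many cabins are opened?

4

  1 → cabin 1 (new)  [load 1/11]
  4 → cabin 1  [load 5/11]
  4 → cabin 1  [load 9/11]
  2 → cabin 1  [load 11/11]
  1 → cabin 2 (new)  [load 1/11]
  1 → cabin 2  [load 2/11]
  1 → cabin 2  [load 3/11]
  2 → cabin 2  [load 5/11]
  4 → cabin 2  [load 9/11]
  3 → cabin 3 (new)  [load 3/11]
  1 → cabin 2  [load 10/11]
  3 → cabin 3  [load 6/11]
  9 → cabin 4 (new)  [load 9/11]
  4 → cabin 3  [load 10/11]
4 cabins opened.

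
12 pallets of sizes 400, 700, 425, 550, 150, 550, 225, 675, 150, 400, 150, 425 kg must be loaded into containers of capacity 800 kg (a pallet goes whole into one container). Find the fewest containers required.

7

Total = 700 + 675 + 550 + 550 + 425 + 425 + 400 + 400 + 225 + 150 + 150 + 150 = 4800 kg.
Lower bound: ⌈4800/800⌉ = 6 containers.
A packing using 7 containers:
  container 1: 700 = 700
  container 2: 675 = 675
  container 3: 550 + 225 = 775
  container 4: 550 + 150 = 700
  container 5: 425 + 150 + 150 = 725
  container 6: 425 = 425
  container 7: 400 + 400 = 800
No arrangement into 6 containers stays within capacity, so 7 is optimal.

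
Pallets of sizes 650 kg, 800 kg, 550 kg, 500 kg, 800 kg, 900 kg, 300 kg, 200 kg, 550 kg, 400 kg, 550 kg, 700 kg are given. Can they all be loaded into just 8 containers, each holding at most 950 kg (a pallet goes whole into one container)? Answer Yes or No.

No

Total = 6900 kg; ⌈6900/950⌉ = 8.
9 pallets each exceed half the capacity and cannot share a container, forcing at least 9 containers.
At least 9 containers are required, but only 8 are allowed.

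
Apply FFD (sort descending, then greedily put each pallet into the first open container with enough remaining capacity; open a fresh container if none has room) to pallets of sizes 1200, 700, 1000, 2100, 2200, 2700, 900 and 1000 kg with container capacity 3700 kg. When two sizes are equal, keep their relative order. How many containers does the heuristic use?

Sorted descending: 2700, 2200, 2100, 1200, 1000, 1000, 900, 700.
  2700 → container 1 (new)  [load 2700/3700]
  2200 → container 2 (new)  [load 2200/3700]
  2100 → container 3 (new)  [load 2100/3700]
  1200 → container 2  [load 3400/3700]
  1000 → container 1  [load 3700/3700]
  1000 → container 3  [load 3100/3700]
  900 → container 4 (new)  [load 900/3700]
  700 → container 4  [load 1600/3700]
4 containers opened.

4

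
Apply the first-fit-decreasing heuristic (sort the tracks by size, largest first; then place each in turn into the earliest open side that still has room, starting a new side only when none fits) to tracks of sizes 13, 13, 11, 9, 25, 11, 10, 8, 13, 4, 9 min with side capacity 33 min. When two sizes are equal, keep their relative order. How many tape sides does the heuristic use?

Sorted descending: 25, 13, 13, 13, 11, 11, 10, 9, 9, 8, 4.
  25 → side 1 (new)  [load 25/33]
  13 → side 2 (new)  [load 13/33]
  13 → side 2  [load 26/33]
  13 → side 3 (new)  [load 13/33]
  11 → side 3  [load 24/33]
  11 → side 4 (new)  [load 11/33]
  10 → side 4  [load 21/33]
  9 → side 3  [load 33/33]
  9 → side 4  [load 30/33]
  8 → side 1  [load 33/33]
  4 → side 2  [load 30/33]
4 tape sides opened.

4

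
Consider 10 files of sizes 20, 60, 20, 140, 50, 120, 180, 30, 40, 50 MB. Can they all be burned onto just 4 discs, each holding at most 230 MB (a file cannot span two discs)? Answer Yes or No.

A valid assignment using 4 discs:
  disc 1: 180 + 50 = 230
  disc 2: 140 + 60 + 30 = 230
  disc 3: 120 + 50 + 40 + 20 = 230
  disc 4: 20 = 20
Every load is within 230 MB, so 4 discs suffice.

Yes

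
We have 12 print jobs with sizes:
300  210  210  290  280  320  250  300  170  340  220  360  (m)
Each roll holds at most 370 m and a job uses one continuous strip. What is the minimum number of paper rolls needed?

12

Total = 360 + 340 + 320 + 300 + 300 + 290 + 280 + 250 + 220 + 210 + 210 + 170 = 3250 m.
Lower bound: ⌈3250/370⌉ = 9 paper rolls.
Also, 11 print jobs each exceed 185 m, and no two of those can share a roll, so at least 11 paper rolls are needed.
A packing using 12 paper rolls:
  roll 1: 360 = 360
  roll 2: 340 = 340
  roll 3: 320 = 320
  roll 4: 300 = 300
  roll 5: 300 = 300
  roll 6: 290 = 290
  roll 7: 280 = 280
  roll 8: 250 = 250
  roll 9: 220 = 220
  roll 10: 210 = 210
  roll 11: 210 = 210
  roll 12: 170 = 170
No arrangement into 11 paper rolls stays within capacity, so 12 is optimal.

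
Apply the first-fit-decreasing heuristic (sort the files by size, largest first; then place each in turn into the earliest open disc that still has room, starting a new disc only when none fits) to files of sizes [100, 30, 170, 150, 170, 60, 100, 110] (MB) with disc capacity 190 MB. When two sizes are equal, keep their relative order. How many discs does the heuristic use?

Sorted descending: 170, 170, 150, 110, 100, 100, 60, 30.
  170 → disc 1 (new)  [load 170/190]
  170 → disc 2 (new)  [load 170/190]
  150 → disc 3 (new)  [load 150/190]
  110 → disc 4 (new)  [load 110/190]
  100 → disc 5 (new)  [load 100/190]
  100 → disc 6 (new)  [load 100/190]
  60 → disc 4  [load 170/190]
  30 → disc 3  [load 180/190]
6 discs opened.

6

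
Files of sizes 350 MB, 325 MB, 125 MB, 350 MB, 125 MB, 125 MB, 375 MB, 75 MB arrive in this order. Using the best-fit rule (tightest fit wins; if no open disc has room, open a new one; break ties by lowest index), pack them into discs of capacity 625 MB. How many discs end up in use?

  350 → disc 1 (new)  [load 350/625]
  325 → disc 2 (new)  [load 325/625]
  125 → disc 1  [load 475/625]
  350 → disc 3 (new)  [load 350/625]
  125 → disc 1  [load 600/625]
  125 → disc 3  [load 475/625]
  375 → disc 4 (new)  [load 375/625]
  75 → disc 3  [load 550/625]
4 discs opened.

4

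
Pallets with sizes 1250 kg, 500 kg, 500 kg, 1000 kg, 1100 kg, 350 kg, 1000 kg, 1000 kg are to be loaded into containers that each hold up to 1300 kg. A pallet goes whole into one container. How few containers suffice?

7

Total = 1250 + 1100 + 1000 + 1000 + 1000 + 500 + 500 + 350 = 6700 kg.
Lower bound: ⌈6700/1300⌉ = 6 containers.
A packing using 7 containers:
  container 1: 1250 = 1250
  container 2: 1100 = 1100
  container 3: 1000 = 1000
  container 4: 1000 = 1000
  container 5: 1000 = 1000
  container 6: 500 + 500 = 1000
  container 7: 350 = 350
No arrangement into 6 containers stays within capacity, so 7 is optimal.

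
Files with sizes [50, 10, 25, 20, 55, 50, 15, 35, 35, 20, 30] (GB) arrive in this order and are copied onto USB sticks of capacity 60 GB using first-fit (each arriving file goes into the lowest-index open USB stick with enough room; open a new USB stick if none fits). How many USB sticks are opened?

  50 → USB stick 1 (new)  [load 50/60]
  10 → USB stick 1  [load 60/60]
  25 → USB stick 2 (new)  [load 25/60]
  20 → USB stick 2  [load 45/60]
  55 → USB stick 3 (new)  [load 55/60]
  50 → USB stick 4 (new)  [load 50/60]
  15 → USB stick 2  [load 60/60]
  35 → USB stick 5 (new)  [load 35/60]
  35 → USB stick 6 (new)  [load 35/60]
  20 → USB stick 5  [load 55/60]
  30 → USB stick 7 (new)  [load 30/60]
7 USB sticks opened.

7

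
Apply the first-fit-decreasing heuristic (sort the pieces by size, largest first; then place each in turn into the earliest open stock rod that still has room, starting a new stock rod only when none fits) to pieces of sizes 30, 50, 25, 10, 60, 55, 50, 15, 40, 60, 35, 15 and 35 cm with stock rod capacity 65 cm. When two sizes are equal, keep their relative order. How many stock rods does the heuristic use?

Sorted descending: 60, 60, 55, 50, 50, 40, 35, 35, 30, 25, 15, 15, 10.
  60 → stock rod 1 (new)  [load 60/65]
  60 → stock rod 2 (new)  [load 60/65]
  55 → stock rod 3 (new)  [load 55/65]
  50 → stock rod 4 (new)  [load 50/65]
  50 → stock rod 5 (new)  [load 50/65]
  40 → stock rod 6 (new)  [load 40/65]
  35 → stock rod 7 (new)  [load 35/65]
  35 → stock rod 8 (new)  [load 35/65]
  30 → stock rod 7  [load 65/65]
  25 → stock rod 6  [load 65/65]
  15 → stock rod 4  [load 65/65]
  15 → stock rod 5  [load 65/65]
  10 → stock rod 3  [load 65/65]
8 stock rods opened.

8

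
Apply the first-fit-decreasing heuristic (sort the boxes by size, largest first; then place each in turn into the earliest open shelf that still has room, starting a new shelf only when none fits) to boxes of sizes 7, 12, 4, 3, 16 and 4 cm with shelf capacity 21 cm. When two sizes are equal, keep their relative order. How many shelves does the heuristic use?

Sorted descending: 16, 12, 7, 4, 4, 3.
  16 → shelf 1 (new)  [load 16/21]
  12 → shelf 2 (new)  [load 12/21]
  7 → shelf 2  [load 19/21]
  4 → shelf 1  [load 20/21]
  4 → shelf 3 (new)  [load 4/21]
  3 → shelf 3  [load 7/21]
3 shelves opened.

3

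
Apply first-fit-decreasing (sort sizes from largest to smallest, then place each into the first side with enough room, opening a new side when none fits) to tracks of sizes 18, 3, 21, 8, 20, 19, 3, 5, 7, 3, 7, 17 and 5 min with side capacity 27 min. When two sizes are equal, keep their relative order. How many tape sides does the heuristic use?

Sorted descending: 21, 20, 19, 18, 17, 8, 7, 7, 5, 5, 3, 3, 3.
  21 → side 1 (new)  [load 21/27]
  20 → side 2 (new)  [load 20/27]
  19 → side 3 (new)  [load 19/27]
  18 → side 4 (new)  [load 18/27]
  17 → side 5 (new)  [load 17/27]
  8 → side 3  [load 27/27]
  7 → side 2  [load 27/27]
  7 → side 4  [load 25/27]
  5 → side 1  [load 26/27]
  5 → side 5  [load 22/27]
  3 → side 5  [load 25/27]
  3 → side 6 (new)  [load 3/27]
  3 → side 6  [load 6/27]
6 tape sides opened.

6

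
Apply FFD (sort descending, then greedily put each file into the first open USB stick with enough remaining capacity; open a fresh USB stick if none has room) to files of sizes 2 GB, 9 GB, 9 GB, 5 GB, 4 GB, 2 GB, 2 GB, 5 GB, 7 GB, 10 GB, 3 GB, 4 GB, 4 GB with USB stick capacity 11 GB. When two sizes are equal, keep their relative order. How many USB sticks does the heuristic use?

7

Sorted descending: 10, 9, 9, 7, 5, 5, 4, 4, 4, 3, 2, 2, 2.
  10 → USB stick 1 (new)  [load 10/11]
  9 → USB stick 2 (new)  [load 9/11]
  9 → USB stick 3 (new)  [load 9/11]
  7 → USB stick 4 (new)  [load 7/11]
  5 → USB stick 5 (new)  [load 5/11]
  5 → USB stick 5  [load 10/11]
  4 → USB stick 4  [load 11/11]
  4 → USB stick 6 (new)  [load 4/11]
  4 → USB stick 6  [load 8/11]
  3 → USB stick 6  [load 11/11]
  2 → USB stick 2  [load 11/11]
  2 → USB stick 3  [load 11/11]
  2 → USB stick 7 (new)  [load 2/11]
7 USB sticks opened.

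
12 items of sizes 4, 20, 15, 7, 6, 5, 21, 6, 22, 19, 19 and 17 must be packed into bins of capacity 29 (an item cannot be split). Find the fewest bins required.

Total = 22 + 21 + 20 + 19 + 19 + 17 + 15 + 7 + 6 + 6 + 5 + 4 = 161.
Lower bound: ⌈161/29⌉ = 6 bins.
Also, 7 items each exceed 29/2, and no two of those can share a bin, so at least 7 bins are needed.
A packing using 7 bins:
  bin 1: 22 + 7 = 29
  bin 2: 21 + 6 = 27
  bin 3: 20 + 6 = 26
  bin 4: 19 + 5 + 4 = 28
  bin 5: 19 = 19
  bin 6: 17 = 17
  bin 7: 15 = 15
This matches the lower bound, so 7 is optimal.

7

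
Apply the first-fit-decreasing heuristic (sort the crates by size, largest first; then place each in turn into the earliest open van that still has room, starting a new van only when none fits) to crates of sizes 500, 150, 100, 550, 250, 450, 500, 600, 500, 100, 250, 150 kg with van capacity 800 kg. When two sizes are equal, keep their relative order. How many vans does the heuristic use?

Sorted descending: 600, 550, 500, 500, 500, 450, 250, 250, 150, 150, 100, 100.
  600 → van 1 (new)  [load 600/800]
  550 → van 2 (new)  [load 550/800]
  500 → van 3 (new)  [load 500/800]
  500 → van 4 (new)  [load 500/800]
  500 → van 5 (new)  [load 500/800]
  450 → van 6 (new)  [load 450/800]
  250 → van 2  [load 800/800]
  250 → van 3  [load 750/800]
  150 → van 1  [load 750/800]
  150 → van 4  [load 650/800]
  100 → van 4  [load 750/800]
  100 → van 5  [load 600/800]
6 vans opened.

6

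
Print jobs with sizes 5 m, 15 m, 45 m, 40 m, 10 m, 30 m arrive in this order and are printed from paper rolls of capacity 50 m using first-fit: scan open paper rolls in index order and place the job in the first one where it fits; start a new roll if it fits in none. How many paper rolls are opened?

  5 → roll 1 (new)  [load 5/50]
  15 → roll 1  [load 20/50]
  45 → roll 2 (new)  [load 45/50]
  40 → roll 3 (new)  [load 40/50]
  10 → roll 1  [load 30/50]
  30 → roll 4 (new)  [load 30/50]
4 paper rolls opened.

4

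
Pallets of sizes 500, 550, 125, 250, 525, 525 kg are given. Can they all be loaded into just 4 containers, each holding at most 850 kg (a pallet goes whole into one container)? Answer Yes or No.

A valid assignment using 4 containers:
  container 1: 550 + 250 = 800
  container 2: 525 + 125 = 650
  container 3: 525 = 525
  container 4: 500 = 500
Every load is within 850 kg, so 4 containers suffice.

Yes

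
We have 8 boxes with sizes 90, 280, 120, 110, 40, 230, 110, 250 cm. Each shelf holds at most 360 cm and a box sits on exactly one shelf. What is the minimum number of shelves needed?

Total = 280 + 250 + 230 + 120 + 110 + 110 + 90 + 40 = 1230 cm.
Lower bound: ⌈1230/360⌉ = 4 shelves.
A packing using 4 shelves:
  shelf 1: 280 + 40 = 320
  shelf 2: 250 + 110 = 360
  shelf 3: 230 + 120 = 350
  shelf 4: 110 + 90 = 200
This matches the lower bound, so 4 is optimal.

4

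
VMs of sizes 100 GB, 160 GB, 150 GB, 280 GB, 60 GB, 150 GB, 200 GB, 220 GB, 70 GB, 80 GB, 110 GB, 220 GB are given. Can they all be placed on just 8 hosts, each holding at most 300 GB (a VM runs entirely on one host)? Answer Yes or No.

A valid assignment using 7 hosts:
  host 1: 280 = 280
  host 2: 220 + 80 = 300
  host 3: 220 + 70 = 290
  host 4: 200 + 100 = 300
  host 5: 160 + 110 = 270
  host 6: 150 + 150 = 300
  host 7: 60 = 60
That uses only 7 ≤ 8, so 8 hosts are enough.

Yes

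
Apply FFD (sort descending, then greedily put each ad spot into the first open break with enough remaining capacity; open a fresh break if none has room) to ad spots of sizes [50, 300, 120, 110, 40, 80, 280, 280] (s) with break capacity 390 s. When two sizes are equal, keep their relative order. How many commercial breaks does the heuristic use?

4

Sorted descending: 300, 280, 280, 120, 110, 80, 50, 40.
  300 → break 1 (new)  [load 300/390]
  280 → break 2 (new)  [load 280/390]
  280 → break 3 (new)  [load 280/390]
  120 → break 4 (new)  [load 120/390]
  110 → break 2  [load 390/390]
  80 → break 1  [load 380/390]
  50 → break 3  [load 330/390]
  40 → break 3  [load 370/390]
4 commercial breaks opened.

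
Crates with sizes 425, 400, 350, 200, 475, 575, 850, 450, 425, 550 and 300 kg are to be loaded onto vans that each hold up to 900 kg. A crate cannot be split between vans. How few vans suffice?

Total = 850 + 575 + 550 + 475 + 450 + 425 + 425 + 400 + 350 + 300 + 200 = 5000 kg.
Lower bound: ⌈5000/900⌉ = 6 vans.
A packing using 6 vans:
  van 1: 850 = 850
  van 2: 575 + 300 = 875
  van 3: 550 + 350 = 900
  van 4: 475 + 425 = 900
  van 5: 450 + 425 = 875
  van 6: 400 + 200 = 600
This matches the lower bound, so 6 is optimal.

6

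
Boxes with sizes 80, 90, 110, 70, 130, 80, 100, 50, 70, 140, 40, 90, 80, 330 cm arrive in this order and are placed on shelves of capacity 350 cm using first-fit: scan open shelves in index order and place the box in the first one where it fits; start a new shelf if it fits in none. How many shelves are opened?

5

  80 → shelf 1 (new)  [load 80/350]
  90 → shelf 1  [load 170/350]
  110 → shelf 1  [load 280/350]
  70 → shelf 1  [load 350/350]
  130 → shelf 2 (new)  [load 130/350]
  80 → shelf 2  [load 210/350]
  100 → shelf 2  [load 310/350]
  50 → shelf 3 (new)  [load 50/350]
  70 → shelf 3  [load 120/350]
  140 → shelf 3  [load 260/350]
  40 → shelf 2  [load 350/350]
  90 → shelf 3  [load 350/350]
  80 → shelf 4 (new)  [load 80/350]
  330 → shelf 5 (new)  [load 330/350]
5 shelves opened.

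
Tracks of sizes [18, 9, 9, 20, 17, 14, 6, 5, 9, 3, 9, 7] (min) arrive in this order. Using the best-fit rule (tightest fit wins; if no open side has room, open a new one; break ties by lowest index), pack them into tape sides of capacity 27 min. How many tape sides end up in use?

5

  18 → side 1 (new)  [load 18/27]
  9 → side 1  [load 27/27]
  9 → side 2 (new)  [load 9/27]
  20 → side 3 (new)  [load 20/27]
  17 → side 2  [load 26/27]
  14 → side 4 (new)  [load 14/27]
  6 → side 3  [load 26/27]
  5 → side 4  [load 19/27]
  9 → side 5 (new)  [load 9/27]
  3 → side 4  [load 22/27]
  9 → side 5  [load 18/27]
  7 → side 5  [load 25/27]
5 tape sides opened.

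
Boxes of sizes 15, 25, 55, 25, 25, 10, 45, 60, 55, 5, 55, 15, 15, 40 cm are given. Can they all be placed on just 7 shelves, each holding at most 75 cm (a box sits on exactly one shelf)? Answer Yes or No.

Yes

A valid assignment using 7 shelves:
  shelf 1: 60 + 15 = 75
  shelf 2: 55 + 15 + 5 = 75
  shelf 3: 55 + 15 = 70
  shelf 4: 55 + 10 = 65
  shelf 5: 45 + 25 = 70
  shelf 6: 40 + 25 = 65
  shelf 7: 25 = 25
Every load is within 75 cm, so 7 shelves suffice.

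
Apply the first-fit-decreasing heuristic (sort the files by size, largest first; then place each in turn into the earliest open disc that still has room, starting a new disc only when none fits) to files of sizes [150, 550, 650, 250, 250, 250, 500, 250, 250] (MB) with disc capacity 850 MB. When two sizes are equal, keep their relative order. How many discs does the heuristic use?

Sorted descending: 650, 550, 500, 250, 250, 250, 250, 250, 150.
  650 → disc 1 (new)  [load 650/850]
  550 → disc 2 (new)  [load 550/850]
  500 → disc 3 (new)  [load 500/850]
  250 → disc 2  [load 800/850]
  250 → disc 3  [load 750/850]
  250 → disc 4 (new)  [load 250/850]
  250 → disc 4  [load 500/850]
  250 → disc 4  [load 750/850]
  150 → disc 1  [load 800/850]
4 discs opened.

4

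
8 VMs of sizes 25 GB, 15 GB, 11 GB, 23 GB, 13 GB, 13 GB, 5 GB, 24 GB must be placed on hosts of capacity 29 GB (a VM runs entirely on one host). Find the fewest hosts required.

5

Total = 25 + 24 + 23 + 15 + 13 + 13 + 11 + 5 = 129 GB.
Lower bound: ⌈129/29⌉ = 5 hosts.
A packing using 5 hosts:
  host 1: 25 = 25
  host 2: 24 + 5 = 29
  host 3: 23 = 23
  host 4: 15 + 13 = 28
  host 5: 13 + 11 = 24
This matches the lower bound, so 5 is optimal.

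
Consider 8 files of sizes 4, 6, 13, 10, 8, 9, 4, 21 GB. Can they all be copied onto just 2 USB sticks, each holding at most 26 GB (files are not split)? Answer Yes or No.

No

Total = 75 GB; ⌈75/26⌉ = 3.
At least 3 USB sticks are required, but only 2 are allowed.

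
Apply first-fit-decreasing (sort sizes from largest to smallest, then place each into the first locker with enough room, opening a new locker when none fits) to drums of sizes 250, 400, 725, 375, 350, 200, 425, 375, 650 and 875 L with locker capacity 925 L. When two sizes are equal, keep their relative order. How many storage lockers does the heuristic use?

Sorted descending: 875, 725, 650, 425, 400, 375, 375, 350, 250, 200.
  875 → locker 1 (new)  [load 875/925]
  725 → locker 2 (new)  [load 725/925]
  650 → locker 3 (new)  [load 650/925]
  425 → locker 4 (new)  [load 425/925]
  400 → locker 4  [load 825/925]
  375 → locker 5 (new)  [load 375/925]
  375 → locker 5  [load 750/925]
  350 → locker 6 (new)  [load 350/925]
  250 → locker 3  [load 900/925]
  200 → locker 2  [load 925/925]
6 storage lockers opened.

6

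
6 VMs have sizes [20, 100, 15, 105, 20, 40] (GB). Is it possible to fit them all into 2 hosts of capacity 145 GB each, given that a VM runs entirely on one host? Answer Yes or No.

No

Total = 300 GB; ⌈300/145⌉ = 3.
At least 3 hosts are required, but only 2 are allowed.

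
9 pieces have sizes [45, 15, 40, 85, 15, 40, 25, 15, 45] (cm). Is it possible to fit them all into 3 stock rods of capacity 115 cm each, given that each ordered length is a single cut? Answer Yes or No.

A valid assignment using 3 stock rods:
  stock rod 1: 85 + 25 = 110
  stock rod 2: 45 + 45 + 15 = 105
  stock rod 3: 40 + 40 + 15 + 15 = 110
Every load is within 115 cm, so 3 stock rods suffice.

Yes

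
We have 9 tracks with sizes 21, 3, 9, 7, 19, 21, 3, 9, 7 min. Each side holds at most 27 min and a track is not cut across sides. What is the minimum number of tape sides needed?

4

Total = 21 + 21 + 19 + 9 + 9 + 7 + 7 + 3 + 3 = 99 min.
Lower bound: ⌈99/27⌉ = 4 tape sides.
A packing using 4 tape sides:
  side 1: 21 + 3 + 3 = 27
  side 2: 21 = 21
  side 3: 19 + 7 = 26
  side 4: 9 + 9 + 7 = 25
This matches the lower bound, so 4 is optimal.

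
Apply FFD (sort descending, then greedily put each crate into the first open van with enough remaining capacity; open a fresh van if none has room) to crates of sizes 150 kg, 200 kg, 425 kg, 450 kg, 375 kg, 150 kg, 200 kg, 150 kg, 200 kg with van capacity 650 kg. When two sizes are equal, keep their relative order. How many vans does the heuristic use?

Sorted descending: 450, 425, 375, 200, 200, 200, 150, 150, 150.
  450 → van 1 (new)  [load 450/650]
  425 → van 2 (new)  [load 425/650]
  375 → van 3 (new)  [load 375/650]
  200 → van 1  [load 650/650]
  200 → van 2  [load 625/650]
  200 → van 3  [load 575/650]
  150 → van 4 (new)  [load 150/650]
  150 → van 4  [load 300/650]
  150 → van 4  [load 450/650]
4 vans opened.

4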